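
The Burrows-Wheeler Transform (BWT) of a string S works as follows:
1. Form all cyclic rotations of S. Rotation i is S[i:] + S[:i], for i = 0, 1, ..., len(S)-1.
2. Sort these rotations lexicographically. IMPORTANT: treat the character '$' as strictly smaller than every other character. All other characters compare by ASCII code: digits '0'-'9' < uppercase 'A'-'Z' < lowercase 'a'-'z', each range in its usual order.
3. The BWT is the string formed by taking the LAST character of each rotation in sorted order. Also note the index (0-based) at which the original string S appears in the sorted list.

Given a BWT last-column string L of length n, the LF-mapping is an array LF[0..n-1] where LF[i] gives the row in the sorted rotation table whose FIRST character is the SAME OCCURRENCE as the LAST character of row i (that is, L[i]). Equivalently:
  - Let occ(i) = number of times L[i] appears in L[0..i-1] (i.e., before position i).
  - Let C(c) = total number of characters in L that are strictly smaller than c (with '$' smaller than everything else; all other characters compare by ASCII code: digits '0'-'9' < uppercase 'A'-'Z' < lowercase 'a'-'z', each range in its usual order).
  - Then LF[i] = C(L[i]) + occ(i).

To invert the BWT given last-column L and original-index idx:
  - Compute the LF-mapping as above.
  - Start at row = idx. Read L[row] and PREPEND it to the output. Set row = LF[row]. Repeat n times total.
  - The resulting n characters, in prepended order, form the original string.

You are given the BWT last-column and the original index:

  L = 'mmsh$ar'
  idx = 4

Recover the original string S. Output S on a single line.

Answer: marshm$

Derivation:
LF mapping: 3 4 6 2 0 1 5
Walk LF starting at row 4, prepending L[row]:
  step 1: row=4, L[4]='$', prepend. Next row=LF[4]=0
  step 2: row=0, L[0]='m', prepend. Next row=LF[0]=3
  step 3: row=3, L[3]='h', prepend. Next row=LF[3]=2
  step 4: row=2, L[2]='s', prepend. Next row=LF[2]=6
  step 5: row=6, L[6]='r', prepend. Next row=LF[6]=5
  step 6: row=5, L[5]='a', prepend. Next row=LF[5]=1
  step 7: row=1, L[1]='m', prepend. Next row=LF[1]=4
Reversed output: marshm$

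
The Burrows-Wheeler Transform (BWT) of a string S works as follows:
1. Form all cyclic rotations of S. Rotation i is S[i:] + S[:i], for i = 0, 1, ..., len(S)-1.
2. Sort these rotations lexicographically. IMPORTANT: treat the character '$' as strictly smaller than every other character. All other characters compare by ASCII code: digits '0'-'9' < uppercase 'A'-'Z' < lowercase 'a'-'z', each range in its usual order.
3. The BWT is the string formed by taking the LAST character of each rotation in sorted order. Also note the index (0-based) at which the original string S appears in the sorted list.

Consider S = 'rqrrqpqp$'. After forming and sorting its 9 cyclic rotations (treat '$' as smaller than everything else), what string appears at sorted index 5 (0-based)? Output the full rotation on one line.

Answer: qrrqpqp$r

Derivation:
All 9 rotations (rotation i = S[i:]+S[:i]):
  rot[0] = rqrrqpqp$
  rot[1] = qrrqpqp$r
  rot[2] = rrqpqp$rq
  rot[3] = rqpqp$rqr
  rot[4] = qpqp$rqrr
  rot[5] = pqp$rqrrq
  rot[6] = qp$rqrrqp
  rot[7] = p$rqrrqpq
  rot[8] = $rqrrqpqp
Sorted (with $ < everything):
  sorted[0] = $rqrrqpqp
  sorted[1] = p$rqrrqpq
  sorted[2] = pqp$rqrrq
  sorted[3] = qp$rqrrqp
  sorted[4] = qpqp$rqrr
  sorted[5] = qrrqpqp$r
  sorted[6] = rqpqp$rqr
  sorted[7] = rqrrqpqp$
  sorted[8] = rrqpqp$rq
sorted[5] = qrrqpqp$r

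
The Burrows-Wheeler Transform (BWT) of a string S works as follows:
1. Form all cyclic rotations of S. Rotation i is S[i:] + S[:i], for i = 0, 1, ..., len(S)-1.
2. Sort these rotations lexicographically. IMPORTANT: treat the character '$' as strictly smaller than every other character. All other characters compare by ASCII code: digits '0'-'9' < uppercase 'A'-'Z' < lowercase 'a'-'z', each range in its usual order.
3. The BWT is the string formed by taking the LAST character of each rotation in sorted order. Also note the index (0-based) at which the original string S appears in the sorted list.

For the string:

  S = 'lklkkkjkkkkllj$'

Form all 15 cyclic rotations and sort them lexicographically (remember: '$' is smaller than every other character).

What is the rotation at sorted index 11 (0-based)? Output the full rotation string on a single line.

Answer: lj$lklkkkjkkkkl

Derivation:
All 15 rotations (rotation i = S[i:]+S[:i]):
  rot[0] = lklkkkjkkkkllj$
  rot[1] = klkkkjkkkkllj$l
  rot[2] = lkkkjkkkkllj$lk
  rot[3] = kkkjkkkkllj$lkl
  rot[4] = kkjkkkkllj$lklk
  rot[5] = kjkkkkllj$lklkk
  rot[6] = jkkkkllj$lklkkk
  rot[7] = kkkkllj$lklkkkj
  rot[8] = kkkllj$lklkkkjk
  rot[9] = kkllj$lklkkkjkk
  rot[10] = kllj$lklkkkjkkk
  rot[11] = llj$lklkkkjkkkk
  rot[12] = lj$lklkkkjkkkkl
  rot[13] = j$lklkkkjkkkkll
  rot[14] = $lklkkkjkkkkllj
Sorted (with $ < everything):
  sorted[0] = $lklkkkjkkkkllj
  sorted[1] = j$lklkkkjkkkkll
  sorted[2] = jkkkkllj$lklkkk
  sorted[3] = kjkkkkllj$lklkk
  sorted[4] = kkjkkkkllj$lklk
  sorted[5] = kkkjkkkkllj$lkl
  sorted[6] = kkkkllj$lklkkkj
  sorted[7] = kkkllj$lklkkkjk
  sorted[8] = kkllj$lklkkkjkk
  sorted[9] = klkkkjkkkkllj$l
  sorted[10] = kllj$lklkkkjkkk
  sorted[11] = lj$lklkkkjkkkkl
  sorted[12] = lkkkjkkkkllj$lk
  sorted[13] = lklkkkjkkkkllj$
  sorted[14] = llj$lklkkkjkkkk
sorted[11] = lj$lklkkkjkkkkl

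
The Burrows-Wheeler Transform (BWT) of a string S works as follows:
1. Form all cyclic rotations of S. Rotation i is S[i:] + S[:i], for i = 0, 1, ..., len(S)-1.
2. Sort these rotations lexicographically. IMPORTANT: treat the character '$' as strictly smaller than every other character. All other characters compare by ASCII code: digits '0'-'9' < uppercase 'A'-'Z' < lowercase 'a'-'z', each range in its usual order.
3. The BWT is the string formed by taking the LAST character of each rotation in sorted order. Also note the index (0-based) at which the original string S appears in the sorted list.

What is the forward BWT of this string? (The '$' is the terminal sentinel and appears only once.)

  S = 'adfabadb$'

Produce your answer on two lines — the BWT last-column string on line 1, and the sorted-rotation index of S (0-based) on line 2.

Answer: bfb$daaad
3

Derivation:
All 9 rotations (rotation i = S[i:]+S[:i]):
  rot[0] = adfabadb$
  rot[1] = dfabadb$a
  rot[2] = fabadb$ad
  rot[3] = abadb$adf
  rot[4] = badb$adfa
  rot[5] = adb$adfab
  rot[6] = db$adfaba
  rot[7] = b$adfabad
  rot[8] = $adfabadb
Sorted (with $ < everything):
  sorted[0] = $adfabadb  (last char: 'b')
  sorted[1] = abadb$adf  (last char: 'f')
  sorted[2] = adb$adfab  (last char: 'b')
  sorted[3] = adfabadb$  (last char: '$')
  sorted[4] = b$adfabad  (last char: 'd')
  sorted[5] = badb$adfa  (last char: 'a')
  sorted[6] = db$adfaba  (last char: 'a')
  sorted[7] = dfabadb$a  (last char: 'a')
  sorted[8] = fabadb$ad  (last char: 'd')
Last column: bfb$daaad
Original string S is at sorted index 3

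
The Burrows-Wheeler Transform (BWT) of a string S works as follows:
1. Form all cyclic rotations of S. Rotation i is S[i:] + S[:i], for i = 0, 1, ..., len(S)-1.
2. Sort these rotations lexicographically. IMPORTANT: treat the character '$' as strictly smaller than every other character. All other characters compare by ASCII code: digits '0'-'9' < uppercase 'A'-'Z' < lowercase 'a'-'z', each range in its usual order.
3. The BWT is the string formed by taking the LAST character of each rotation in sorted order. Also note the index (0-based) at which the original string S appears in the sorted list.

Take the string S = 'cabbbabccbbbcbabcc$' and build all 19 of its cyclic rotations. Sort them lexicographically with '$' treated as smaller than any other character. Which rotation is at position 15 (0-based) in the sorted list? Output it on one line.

All 19 rotations (rotation i = S[i:]+S[:i]):
  rot[0] = cabbbabccbbbcbabcc$
  rot[1] = abbbabccbbbcbabcc$c
  rot[2] = bbbabccbbbcbabcc$ca
  rot[3] = bbabccbbbcbabcc$cab
  rot[4] = babccbbbcbabcc$cabb
  rot[5] = abccbbbcbabcc$cabbb
  rot[6] = bccbbbcbabcc$cabbba
  rot[7] = ccbbbcbabcc$cabbbab
  rot[8] = cbbbcbabcc$cabbbabc
  rot[9] = bbbcbabcc$cabbbabcc
  rot[10] = bbcbabcc$cabbbabccb
  rot[11] = bcbabcc$cabbbabccbb
  rot[12] = cbabcc$cabbbabccbbb
  rot[13] = babcc$cabbbabccbbbc
  rot[14] = abcc$cabbbabccbbbcb
  rot[15] = bcc$cabbbabccbbbcba
  rot[16] = cc$cabbbabccbbbcbab
  rot[17] = c$cabbbabccbbbcbabc
  rot[18] = $cabbbabccbbbcbabcc
Sorted (with $ < everything):
  sorted[0] = $cabbbabccbbbcbabcc
  sorted[1] = abbbabccbbbcbabcc$c
  sorted[2] = abcc$cabbbabccbbbcb
  sorted[3] = abccbbbcbabcc$cabbb
  sorted[4] = babcc$cabbbabccbbbc
  sorted[5] = babccbbbcbabcc$cabb
  sorted[6] = bbabccbbbcbabcc$cab
  sorted[7] = bbbabccbbbcbabcc$ca
  sorted[8] = bbbcbabcc$cabbbabcc
  sorted[9] = bbcbabcc$cabbbabccb
  sorted[10] = bcbabcc$cabbbabccbb
  sorted[11] = bcc$cabbbabccbbbcba
  sorted[12] = bccbbbcbabcc$cabbba
  sorted[13] = c$cabbbabccbbbcbabc
  sorted[14] = cabbbabccbbbcbabcc$
  sorted[15] = cbabcc$cabbbabccbbb
  sorted[16] = cbbbcbabcc$cabbbabc
  sorted[17] = cc$cabbbabccbbbcbab
  sorted[18] = ccbbbcbabcc$cabbbab
sorted[15] = cbabcc$cabbbabccbbb

Answer: cbabcc$cabbbabccbbb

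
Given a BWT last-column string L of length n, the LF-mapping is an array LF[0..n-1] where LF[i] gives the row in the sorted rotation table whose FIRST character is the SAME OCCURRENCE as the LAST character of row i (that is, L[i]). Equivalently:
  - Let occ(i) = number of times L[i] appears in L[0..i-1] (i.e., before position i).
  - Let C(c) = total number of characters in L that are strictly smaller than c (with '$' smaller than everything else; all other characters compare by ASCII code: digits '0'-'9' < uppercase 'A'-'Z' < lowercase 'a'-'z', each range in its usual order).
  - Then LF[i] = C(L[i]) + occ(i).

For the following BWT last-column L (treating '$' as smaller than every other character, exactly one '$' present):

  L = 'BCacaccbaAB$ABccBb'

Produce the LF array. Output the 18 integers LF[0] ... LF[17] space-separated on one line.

Char counts: '$':1, 'A':2, 'B':4, 'C':1, 'a':3, 'b':2, 'c':5
C (first-col start): C('$')=0, C('A')=1, C('B')=3, C('C')=7, C('a')=8, C('b')=11, C('c')=13
L[0]='B': occ=0, LF[0]=C('B')+0=3+0=3
L[1]='C': occ=0, LF[1]=C('C')+0=7+0=7
L[2]='a': occ=0, LF[2]=C('a')+0=8+0=8
L[3]='c': occ=0, LF[3]=C('c')+0=13+0=13
L[4]='a': occ=1, LF[4]=C('a')+1=8+1=9
L[5]='c': occ=1, LF[5]=C('c')+1=13+1=14
L[6]='c': occ=2, LF[6]=C('c')+2=13+2=15
L[7]='b': occ=0, LF[7]=C('b')+0=11+0=11
L[8]='a': occ=2, LF[8]=C('a')+2=8+2=10
L[9]='A': occ=0, LF[9]=C('A')+0=1+0=1
L[10]='B': occ=1, LF[10]=C('B')+1=3+1=4
L[11]='$': occ=0, LF[11]=C('$')+0=0+0=0
L[12]='A': occ=1, LF[12]=C('A')+1=1+1=2
L[13]='B': occ=2, LF[13]=C('B')+2=3+2=5
L[14]='c': occ=3, LF[14]=C('c')+3=13+3=16
L[15]='c': occ=4, LF[15]=C('c')+4=13+4=17
L[16]='B': occ=3, LF[16]=C('B')+3=3+3=6
L[17]='b': occ=1, LF[17]=C('b')+1=11+1=12

Answer: 3 7 8 13 9 14 15 11 10 1 4 0 2 5 16 17 6 12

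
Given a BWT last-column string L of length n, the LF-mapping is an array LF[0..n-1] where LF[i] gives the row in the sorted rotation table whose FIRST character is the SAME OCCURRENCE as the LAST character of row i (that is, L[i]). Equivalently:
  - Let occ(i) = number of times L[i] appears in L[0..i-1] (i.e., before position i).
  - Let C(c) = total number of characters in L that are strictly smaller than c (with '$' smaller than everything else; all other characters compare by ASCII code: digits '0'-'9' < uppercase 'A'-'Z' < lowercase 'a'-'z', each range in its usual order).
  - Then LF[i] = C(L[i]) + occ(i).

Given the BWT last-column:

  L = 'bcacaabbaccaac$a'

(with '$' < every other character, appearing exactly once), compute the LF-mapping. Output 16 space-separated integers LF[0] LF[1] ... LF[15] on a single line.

Char counts: '$':1, 'a':7, 'b':3, 'c':5
C (first-col start): C('$')=0, C('a')=1, C('b')=8, C('c')=11
L[0]='b': occ=0, LF[0]=C('b')+0=8+0=8
L[1]='c': occ=0, LF[1]=C('c')+0=11+0=11
L[2]='a': occ=0, LF[2]=C('a')+0=1+0=1
L[3]='c': occ=1, LF[3]=C('c')+1=11+1=12
L[4]='a': occ=1, LF[4]=C('a')+1=1+1=2
L[5]='a': occ=2, LF[5]=C('a')+2=1+2=3
L[6]='b': occ=1, LF[6]=C('b')+1=8+1=9
L[7]='b': occ=2, LF[7]=C('b')+2=8+2=10
L[8]='a': occ=3, LF[8]=C('a')+3=1+3=4
L[9]='c': occ=2, LF[9]=C('c')+2=11+2=13
L[10]='c': occ=3, LF[10]=C('c')+3=11+3=14
L[11]='a': occ=4, LF[11]=C('a')+4=1+4=5
L[12]='a': occ=5, LF[12]=C('a')+5=1+5=6
L[13]='c': occ=4, LF[13]=C('c')+4=11+4=15
L[14]='$': occ=0, LF[14]=C('$')+0=0+0=0
L[15]='a': occ=6, LF[15]=C('a')+6=1+6=7

Answer: 8 11 1 12 2 3 9 10 4 13 14 5 6 15 0 7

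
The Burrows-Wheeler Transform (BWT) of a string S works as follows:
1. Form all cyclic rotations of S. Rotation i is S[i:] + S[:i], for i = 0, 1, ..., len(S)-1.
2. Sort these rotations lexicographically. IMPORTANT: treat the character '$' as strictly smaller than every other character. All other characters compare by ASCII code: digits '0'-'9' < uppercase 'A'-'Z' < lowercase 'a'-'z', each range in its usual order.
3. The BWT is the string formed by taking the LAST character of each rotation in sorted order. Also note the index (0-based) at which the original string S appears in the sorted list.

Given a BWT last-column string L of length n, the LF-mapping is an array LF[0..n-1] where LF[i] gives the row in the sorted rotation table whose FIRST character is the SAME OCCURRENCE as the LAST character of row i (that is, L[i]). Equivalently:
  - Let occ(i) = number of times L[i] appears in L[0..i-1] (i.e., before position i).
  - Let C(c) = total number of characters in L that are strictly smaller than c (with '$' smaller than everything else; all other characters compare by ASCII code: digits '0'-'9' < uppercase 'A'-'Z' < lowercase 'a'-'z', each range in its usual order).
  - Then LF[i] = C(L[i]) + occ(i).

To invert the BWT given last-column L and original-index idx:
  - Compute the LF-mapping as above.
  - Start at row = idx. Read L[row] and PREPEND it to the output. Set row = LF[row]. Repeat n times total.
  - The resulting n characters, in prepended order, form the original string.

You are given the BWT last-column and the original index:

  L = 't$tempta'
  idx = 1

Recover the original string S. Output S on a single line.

LF mapping: 5 0 6 2 3 4 7 1
Walk LF starting at row 1, prepending L[row]:
  step 1: row=1, L[1]='$', prepend. Next row=LF[1]=0
  step 2: row=0, L[0]='t', prepend. Next row=LF[0]=5
  step 3: row=5, L[5]='p', prepend. Next row=LF[5]=4
  step 4: row=4, L[4]='m', prepend. Next row=LF[4]=3
  step 5: row=3, L[3]='e', prepend. Next row=LF[3]=2
  step 6: row=2, L[2]='t', prepend. Next row=LF[2]=6
  step 7: row=6, L[6]='t', prepend. Next row=LF[6]=7
  step 8: row=7, L[7]='a', prepend. Next row=LF[7]=1
Reversed output: attempt$

Answer: attempt$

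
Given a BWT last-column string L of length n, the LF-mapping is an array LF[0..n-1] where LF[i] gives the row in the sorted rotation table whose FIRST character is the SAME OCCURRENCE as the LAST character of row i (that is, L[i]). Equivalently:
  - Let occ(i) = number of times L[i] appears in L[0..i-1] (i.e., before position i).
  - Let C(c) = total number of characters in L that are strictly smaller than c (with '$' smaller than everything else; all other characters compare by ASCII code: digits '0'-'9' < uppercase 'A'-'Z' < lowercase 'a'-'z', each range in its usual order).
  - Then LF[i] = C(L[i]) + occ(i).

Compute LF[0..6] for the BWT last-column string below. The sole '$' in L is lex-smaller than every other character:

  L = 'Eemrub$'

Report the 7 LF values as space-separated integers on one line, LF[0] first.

Char counts: '$':1, 'E':1, 'b':1, 'e':1, 'm':1, 'r':1, 'u':1
C (first-col start): C('$')=0, C('E')=1, C('b')=2, C('e')=3, C('m')=4, C('r')=5, C('u')=6
L[0]='E': occ=0, LF[0]=C('E')+0=1+0=1
L[1]='e': occ=0, LF[1]=C('e')+0=3+0=3
L[2]='m': occ=0, LF[2]=C('m')+0=4+0=4
L[3]='r': occ=0, LF[3]=C('r')+0=5+0=5
L[4]='u': occ=0, LF[4]=C('u')+0=6+0=6
L[5]='b': occ=0, LF[5]=C('b')+0=2+0=2
L[6]='$': occ=0, LF[6]=C('$')+0=0+0=0

Answer: 1 3 4 5 6 2 0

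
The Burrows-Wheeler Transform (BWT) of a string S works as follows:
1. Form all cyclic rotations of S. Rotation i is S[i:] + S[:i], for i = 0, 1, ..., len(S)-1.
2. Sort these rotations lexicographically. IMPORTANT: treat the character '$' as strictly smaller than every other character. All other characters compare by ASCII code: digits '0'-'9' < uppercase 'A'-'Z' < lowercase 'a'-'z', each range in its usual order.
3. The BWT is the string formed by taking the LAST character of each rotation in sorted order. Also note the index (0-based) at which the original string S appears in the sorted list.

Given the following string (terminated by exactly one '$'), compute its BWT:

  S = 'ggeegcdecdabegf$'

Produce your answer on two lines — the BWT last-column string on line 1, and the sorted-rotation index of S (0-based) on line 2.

Answer: fdaegccdgebgege$
15

Derivation:
All 16 rotations (rotation i = S[i:]+S[:i]):
  rot[0] = ggeegcdecdabegf$
  rot[1] = geegcdecdabegf$g
  rot[2] = eegcdecdabegf$gg
  rot[3] = egcdecdabegf$gge
  rot[4] = gcdecdabegf$ggee
  rot[5] = cdecdabegf$ggeeg
  rot[6] = decdabegf$ggeegc
  rot[7] = ecdabegf$ggeegcd
  rot[8] = cdabegf$ggeegcde
  rot[9] = dabegf$ggeegcdec
  rot[10] = abegf$ggeegcdecd
  rot[11] = begf$ggeegcdecda
  rot[12] = egf$ggeegcdecdab
  rot[13] = gf$ggeegcdecdabe
  rot[14] = f$ggeegcdecdabeg
  rot[15] = $ggeegcdecdabegf
Sorted (with $ < everything):
  sorted[0] = $ggeegcdecdabegf  (last char: 'f')
  sorted[1] = abegf$ggeegcdecd  (last char: 'd')
  sorted[2] = begf$ggeegcdecda  (last char: 'a')
  sorted[3] = cdabegf$ggeegcde  (last char: 'e')
  sorted[4] = cdecdabegf$ggeeg  (last char: 'g')
  sorted[5] = dabegf$ggeegcdec  (last char: 'c')
  sorted[6] = decdabegf$ggeegc  (last char: 'c')
  sorted[7] = ecdabegf$ggeegcd  (last char: 'd')
  sorted[8] = eegcdecdabegf$gg  (last char: 'g')
  sorted[9] = egcdecdabegf$gge  (last char: 'e')
  sorted[10] = egf$ggeegcdecdab  (last char: 'b')
  sorted[11] = f$ggeegcdecdabeg  (last char: 'g')
  sorted[12] = gcdecdabegf$ggee  (last char: 'e')
  sorted[13] = geegcdecdabegf$g  (last char: 'g')
  sorted[14] = gf$ggeegcdecdabe  (last char: 'e')
  sorted[15] = ggeegcdecdabegf$  (last char: '$')
Last column: fdaegccdgebgege$
Original string S is at sorted index 15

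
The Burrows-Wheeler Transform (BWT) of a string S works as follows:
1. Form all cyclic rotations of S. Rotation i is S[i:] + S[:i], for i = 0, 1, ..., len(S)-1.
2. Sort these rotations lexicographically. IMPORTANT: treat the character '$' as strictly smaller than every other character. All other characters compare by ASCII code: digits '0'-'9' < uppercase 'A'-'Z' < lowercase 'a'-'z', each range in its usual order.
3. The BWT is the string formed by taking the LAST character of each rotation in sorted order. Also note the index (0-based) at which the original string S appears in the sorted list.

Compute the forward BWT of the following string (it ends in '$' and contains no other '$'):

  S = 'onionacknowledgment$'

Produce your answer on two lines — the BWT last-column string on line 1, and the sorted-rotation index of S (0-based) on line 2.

Answer: tnaelmdncwgookei$nno
16

Derivation:
All 20 rotations (rotation i = S[i:]+S[:i]):
  rot[0] = onionacknowledgment$
  rot[1] = nionacknowledgment$o
  rot[2] = ionacknowledgment$on
  rot[3] = onacknowledgment$oni
  rot[4] = nacknowledgment$onio
  rot[5] = acknowledgment$onion
  rot[6] = cknowledgment$oniona
  rot[7] = knowledgment$onionac
  rot[8] = nowledgment$onionack
  rot[9] = owledgment$onionackn
  rot[10] = wledgment$onionackno
  rot[11] = ledgment$onionacknow
  rot[12] = edgment$onionacknowl
  rot[13] = dgment$onionacknowle
  rot[14] = gment$onionacknowled
  rot[15] = ment$onionacknowledg
  rot[16] = ent$onionacknowledgm
  rot[17] = nt$onionacknowledgme
  rot[18] = t$onionacknowledgmen
  rot[19] = $onionacknowledgment
Sorted (with $ < everything):
  sorted[0] = $onionacknowledgment  (last char: 't')
  sorted[1] = acknowledgment$onion  (last char: 'n')
  sorted[2] = cknowledgment$oniona  (last char: 'a')
  sorted[3] = dgment$onionacknowle  (last char: 'e')
  sorted[4] = edgment$onionacknowl  (last char: 'l')
  sorted[5] = ent$onionacknowledgm  (last char: 'm')
  sorted[6] = gment$onionacknowled  (last char: 'd')
  sorted[7] = ionacknowledgment$on  (last char: 'n')
  sorted[8] = knowledgment$onionac  (last char: 'c')
  sorted[9] = ledgment$onionacknow  (last char: 'w')
  sorted[10] = ment$onionacknowledg  (last char: 'g')
  sorted[11] = nacknowledgment$onio  (last char: 'o')
  sorted[12] = nionacknowledgment$o  (last char: 'o')
  sorted[13] = nowledgment$onionack  (last char: 'k')
  sorted[14] = nt$onionacknowledgme  (last char: 'e')
  sorted[15] = onacknowledgment$oni  (last char: 'i')
  sorted[16] = onionacknowledgment$  (last char: '$')
  sorted[17] = owledgment$onionackn  (last char: 'n')
  sorted[18] = t$onionacknowledgmen  (last char: 'n')
  sorted[19] = wledgment$onionackno  (last char: 'o')
Last column: tnaelmdncwgookei$nno
Original string S is at sorted index 16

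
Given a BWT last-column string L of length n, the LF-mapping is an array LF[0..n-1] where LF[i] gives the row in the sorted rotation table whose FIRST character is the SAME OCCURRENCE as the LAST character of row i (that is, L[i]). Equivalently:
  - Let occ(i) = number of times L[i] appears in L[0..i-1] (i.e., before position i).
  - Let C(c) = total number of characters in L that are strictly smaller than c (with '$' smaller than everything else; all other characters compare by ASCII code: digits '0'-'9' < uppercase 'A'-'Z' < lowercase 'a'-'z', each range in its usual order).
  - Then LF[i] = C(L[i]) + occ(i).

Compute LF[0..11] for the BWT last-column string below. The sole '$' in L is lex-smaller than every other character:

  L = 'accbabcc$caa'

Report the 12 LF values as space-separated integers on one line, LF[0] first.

Char counts: '$':1, 'a':4, 'b':2, 'c':5
C (first-col start): C('$')=0, C('a')=1, C('b')=5, C('c')=7
L[0]='a': occ=0, LF[0]=C('a')+0=1+0=1
L[1]='c': occ=0, LF[1]=C('c')+0=7+0=7
L[2]='c': occ=1, LF[2]=C('c')+1=7+1=8
L[3]='b': occ=0, LF[3]=C('b')+0=5+0=5
L[4]='a': occ=1, LF[4]=C('a')+1=1+1=2
L[5]='b': occ=1, LF[5]=C('b')+1=5+1=6
L[6]='c': occ=2, LF[6]=C('c')+2=7+2=9
L[7]='c': occ=3, LF[7]=C('c')+3=7+3=10
L[8]='$': occ=0, LF[8]=C('$')+0=0+0=0
L[9]='c': occ=4, LF[9]=C('c')+4=7+4=11
L[10]='a': occ=2, LF[10]=C('a')+2=1+2=3
L[11]='a': occ=3, LF[11]=C('a')+3=1+3=4

Answer: 1 7 8 5 2 6 9 10 0 11 3 4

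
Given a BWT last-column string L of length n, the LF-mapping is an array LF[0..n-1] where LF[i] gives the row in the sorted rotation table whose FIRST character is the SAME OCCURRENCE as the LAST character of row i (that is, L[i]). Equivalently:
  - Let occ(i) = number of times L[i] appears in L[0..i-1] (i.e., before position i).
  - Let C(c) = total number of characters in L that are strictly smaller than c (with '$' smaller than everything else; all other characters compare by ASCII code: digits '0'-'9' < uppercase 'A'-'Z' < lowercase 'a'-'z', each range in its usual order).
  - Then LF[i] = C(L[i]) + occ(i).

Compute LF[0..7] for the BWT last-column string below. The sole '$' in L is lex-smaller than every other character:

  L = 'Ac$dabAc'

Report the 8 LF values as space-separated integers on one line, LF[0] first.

Char counts: '$':1, 'A':2, 'a':1, 'b':1, 'c':2, 'd':1
C (first-col start): C('$')=0, C('A')=1, C('a')=3, C('b')=4, C('c')=5, C('d')=7
L[0]='A': occ=0, LF[0]=C('A')+0=1+0=1
L[1]='c': occ=0, LF[1]=C('c')+0=5+0=5
L[2]='$': occ=0, LF[2]=C('$')+0=0+0=0
L[3]='d': occ=0, LF[3]=C('d')+0=7+0=7
L[4]='a': occ=0, LF[4]=C('a')+0=3+0=3
L[5]='b': occ=0, LF[5]=C('b')+0=4+0=4
L[6]='A': occ=1, LF[6]=C('A')+1=1+1=2
L[7]='c': occ=1, LF[7]=C('c')+1=5+1=6

Answer: 1 5 0 7 3 4 2 6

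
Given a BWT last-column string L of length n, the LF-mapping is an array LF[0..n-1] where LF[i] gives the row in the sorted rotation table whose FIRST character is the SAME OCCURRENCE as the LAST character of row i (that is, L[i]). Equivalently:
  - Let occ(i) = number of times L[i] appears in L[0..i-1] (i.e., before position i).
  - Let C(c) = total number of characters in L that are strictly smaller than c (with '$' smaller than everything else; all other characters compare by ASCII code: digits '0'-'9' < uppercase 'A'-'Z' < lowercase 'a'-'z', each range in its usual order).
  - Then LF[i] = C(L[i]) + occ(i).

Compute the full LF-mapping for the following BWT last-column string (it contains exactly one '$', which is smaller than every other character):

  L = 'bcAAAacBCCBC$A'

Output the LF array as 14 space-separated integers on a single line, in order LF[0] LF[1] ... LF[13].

Answer: 11 12 1 2 3 10 13 5 7 8 6 9 0 4

Derivation:
Char counts: '$':1, 'A':4, 'B':2, 'C':3, 'a':1, 'b':1, 'c':2
C (first-col start): C('$')=0, C('A')=1, C('B')=5, C('C')=7, C('a')=10, C('b')=11, C('c')=12
L[0]='b': occ=0, LF[0]=C('b')+0=11+0=11
L[1]='c': occ=0, LF[1]=C('c')+0=12+0=12
L[2]='A': occ=0, LF[2]=C('A')+0=1+0=1
L[3]='A': occ=1, LF[3]=C('A')+1=1+1=2
L[4]='A': occ=2, LF[4]=C('A')+2=1+2=3
L[5]='a': occ=0, LF[5]=C('a')+0=10+0=10
L[6]='c': occ=1, LF[6]=C('c')+1=12+1=13
L[7]='B': occ=0, LF[7]=C('B')+0=5+0=5
L[8]='C': occ=0, LF[8]=C('C')+0=7+0=7
L[9]='C': occ=1, LF[9]=C('C')+1=7+1=8
L[10]='B': occ=1, LF[10]=C('B')+1=5+1=6
L[11]='C': occ=2, LF[11]=C('C')+2=7+2=9
L[12]='$': occ=0, LF[12]=C('$')+0=0+0=0
L[13]='A': occ=3, LF[13]=C('A')+3=1+3=4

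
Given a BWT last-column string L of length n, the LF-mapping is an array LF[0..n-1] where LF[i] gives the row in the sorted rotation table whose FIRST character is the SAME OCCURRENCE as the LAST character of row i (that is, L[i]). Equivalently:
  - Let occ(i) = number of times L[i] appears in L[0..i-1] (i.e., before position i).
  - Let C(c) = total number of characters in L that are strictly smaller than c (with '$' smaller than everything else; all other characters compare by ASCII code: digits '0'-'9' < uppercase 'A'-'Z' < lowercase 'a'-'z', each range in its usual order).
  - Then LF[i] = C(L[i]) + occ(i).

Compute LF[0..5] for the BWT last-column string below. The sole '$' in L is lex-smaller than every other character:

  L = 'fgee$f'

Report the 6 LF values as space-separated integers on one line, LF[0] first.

Answer: 3 5 1 2 0 4

Derivation:
Char counts: '$':1, 'e':2, 'f':2, 'g':1
C (first-col start): C('$')=0, C('e')=1, C('f')=3, C('g')=5
L[0]='f': occ=0, LF[0]=C('f')+0=3+0=3
L[1]='g': occ=0, LF[1]=C('g')+0=5+0=5
L[2]='e': occ=0, LF[2]=C('e')+0=1+0=1
L[3]='e': occ=1, LF[3]=C('e')+1=1+1=2
L[4]='$': occ=0, LF[4]=C('$')+0=0+0=0
L[5]='f': occ=1, LF[5]=C('f')+1=3+1=4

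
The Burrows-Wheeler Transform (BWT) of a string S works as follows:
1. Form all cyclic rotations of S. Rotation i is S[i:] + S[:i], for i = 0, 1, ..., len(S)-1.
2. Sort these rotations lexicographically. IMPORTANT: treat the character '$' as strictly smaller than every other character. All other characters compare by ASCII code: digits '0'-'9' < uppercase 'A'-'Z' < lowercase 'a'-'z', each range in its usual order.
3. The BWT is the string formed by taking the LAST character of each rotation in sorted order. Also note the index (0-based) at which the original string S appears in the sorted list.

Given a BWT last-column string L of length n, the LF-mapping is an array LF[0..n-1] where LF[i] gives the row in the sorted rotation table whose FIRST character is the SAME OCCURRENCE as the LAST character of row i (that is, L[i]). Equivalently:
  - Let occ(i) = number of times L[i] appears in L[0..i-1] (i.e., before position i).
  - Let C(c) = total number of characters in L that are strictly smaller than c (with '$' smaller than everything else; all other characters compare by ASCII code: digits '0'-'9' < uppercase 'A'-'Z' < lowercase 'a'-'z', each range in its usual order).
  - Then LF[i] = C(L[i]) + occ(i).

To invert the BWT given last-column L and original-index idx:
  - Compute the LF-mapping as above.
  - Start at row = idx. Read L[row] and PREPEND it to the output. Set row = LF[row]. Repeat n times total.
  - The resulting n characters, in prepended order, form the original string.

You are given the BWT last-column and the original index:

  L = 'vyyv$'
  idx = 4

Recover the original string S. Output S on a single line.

Answer: yvyv$

Derivation:
LF mapping: 1 3 4 2 0
Walk LF starting at row 4, prepending L[row]:
  step 1: row=4, L[4]='$', prepend. Next row=LF[4]=0
  step 2: row=0, L[0]='v', prepend. Next row=LF[0]=1
  step 3: row=1, L[1]='y', prepend. Next row=LF[1]=3
  step 4: row=3, L[3]='v', prepend. Next row=LF[3]=2
  step 5: row=2, L[2]='y', prepend. Next row=LF[2]=4
Reversed output: yvyv$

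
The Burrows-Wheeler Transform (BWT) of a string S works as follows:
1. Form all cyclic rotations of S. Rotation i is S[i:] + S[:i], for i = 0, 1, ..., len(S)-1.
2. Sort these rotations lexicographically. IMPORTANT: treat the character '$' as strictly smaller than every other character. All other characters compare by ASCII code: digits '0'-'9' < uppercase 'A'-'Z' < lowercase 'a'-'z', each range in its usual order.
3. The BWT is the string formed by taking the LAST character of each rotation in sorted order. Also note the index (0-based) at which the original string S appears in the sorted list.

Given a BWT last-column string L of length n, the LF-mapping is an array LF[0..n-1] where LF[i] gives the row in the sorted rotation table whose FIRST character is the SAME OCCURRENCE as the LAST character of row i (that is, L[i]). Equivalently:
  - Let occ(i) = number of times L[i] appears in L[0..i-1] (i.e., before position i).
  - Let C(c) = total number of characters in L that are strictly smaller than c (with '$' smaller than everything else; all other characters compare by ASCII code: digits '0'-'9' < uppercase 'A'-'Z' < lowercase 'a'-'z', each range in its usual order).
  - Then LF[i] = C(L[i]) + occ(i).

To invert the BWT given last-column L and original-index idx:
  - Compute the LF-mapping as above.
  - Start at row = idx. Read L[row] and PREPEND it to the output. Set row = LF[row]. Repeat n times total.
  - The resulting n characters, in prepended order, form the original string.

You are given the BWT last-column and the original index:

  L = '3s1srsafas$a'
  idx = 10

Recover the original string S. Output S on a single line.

Answer: sassafras13$

Derivation:
LF mapping: 2 8 1 9 7 10 3 6 4 11 0 5
Walk LF starting at row 10, prepending L[row]:
  step 1: row=10, L[10]='$', prepend. Next row=LF[10]=0
  step 2: row=0, L[0]='3', prepend. Next row=LF[0]=2
  step 3: row=2, L[2]='1', prepend. Next row=LF[2]=1
  step 4: row=1, L[1]='s', prepend. Next row=LF[1]=8
  step 5: row=8, L[8]='a', prepend. Next row=LF[8]=4
  step 6: row=4, L[4]='r', prepend. Next row=LF[4]=7
  step 7: row=7, L[7]='f', prepend. Next row=LF[7]=6
  step 8: row=6, L[6]='a', prepend. Next row=LF[6]=3
  step 9: row=3, L[3]='s', prepend. Next row=LF[3]=9
  step 10: row=9, L[9]='s', prepend. Next row=LF[9]=11
  step 11: row=11, L[11]='a', prepend. Next row=LF[11]=5
  step 12: row=5, L[5]='s', prepend. Next row=LF[5]=10
Reversed output: sassafras13$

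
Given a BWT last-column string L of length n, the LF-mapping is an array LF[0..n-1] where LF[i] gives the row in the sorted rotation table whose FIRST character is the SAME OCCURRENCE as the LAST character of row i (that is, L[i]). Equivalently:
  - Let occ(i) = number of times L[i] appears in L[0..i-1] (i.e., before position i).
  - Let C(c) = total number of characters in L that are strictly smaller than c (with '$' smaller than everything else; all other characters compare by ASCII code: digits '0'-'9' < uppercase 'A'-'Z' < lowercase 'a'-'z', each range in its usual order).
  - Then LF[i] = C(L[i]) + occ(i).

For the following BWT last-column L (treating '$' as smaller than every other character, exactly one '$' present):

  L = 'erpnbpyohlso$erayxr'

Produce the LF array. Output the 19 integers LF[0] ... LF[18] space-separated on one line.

Char counts: '$':1, 'a':1, 'b':1, 'e':2, 'h':1, 'l':1, 'n':1, 'o':2, 'p':2, 'r':3, 's':1, 'x':1, 'y':2
C (first-col start): C('$')=0, C('a')=1, C('b')=2, C('e')=3, C('h')=5, C('l')=6, C('n')=7, C('o')=8, C('p')=10, C('r')=12, C('s')=15, C('x')=16, C('y')=17
L[0]='e': occ=0, LF[0]=C('e')+0=3+0=3
L[1]='r': occ=0, LF[1]=C('r')+0=12+0=12
L[2]='p': occ=0, LF[2]=C('p')+0=10+0=10
L[3]='n': occ=0, LF[3]=C('n')+0=7+0=7
L[4]='b': occ=0, LF[4]=C('b')+0=2+0=2
L[5]='p': occ=1, LF[5]=C('p')+1=10+1=11
L[6]='y': occ=0, LF[6]=C('y')+0=17+0=17
L[7]='o': occ=0, LF[7]=C('o')+0=8+0=8
L[8]='h': occ=0, LF[8]=C('h')+0=5+0=5
L[9]='l': occ=0, LF[9]=C('l')+0=6+0=6
L[10]='s': occ=0, LF[10]=C('s')+0=15+0=15
L[11]='o': occ=1, LF[11]=C('o')+1=8+1=9
L[12]='$': occ=0, LF[12]=C('$')+0=0+0=0
L[13]='e': occ=1, LF[13]=C('e')+1=3+1=4
L[14]='r': occ=1, LF[14]=C('r')+1=12+1=13
L[15]='a': occ=0, LF[15]=C('a')+0=1+0=1
L[16]='y': occ=1, LF[16]=C('y')+1=17+1=18
L[17]='x': occ=0, LF[17]=C('x')+0=16+0=16
L[18]='r': occ=2, LF[18]=C('r')+2=12+2=14

Answer: 3 12 10 7 2 11 17 8 5 6 15 9 0 4 13 1 18 16 14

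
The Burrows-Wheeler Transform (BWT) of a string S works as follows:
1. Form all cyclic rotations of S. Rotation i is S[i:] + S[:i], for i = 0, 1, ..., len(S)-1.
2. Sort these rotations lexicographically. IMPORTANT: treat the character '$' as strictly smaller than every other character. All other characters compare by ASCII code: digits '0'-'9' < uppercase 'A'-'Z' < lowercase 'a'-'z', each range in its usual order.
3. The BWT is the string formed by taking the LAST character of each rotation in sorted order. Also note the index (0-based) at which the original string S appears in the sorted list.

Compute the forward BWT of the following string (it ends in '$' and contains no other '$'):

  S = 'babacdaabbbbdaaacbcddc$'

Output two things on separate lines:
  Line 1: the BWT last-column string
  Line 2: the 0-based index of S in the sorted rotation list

Answer: cddabaab$aabbcbdaabbcdc
8

Derivation:
All 23 rotations (rotation i = S[i:]+S[:i]):
  rot[0] = babacdaabbbbdaaacbcddc$
  rot[1] = abacdaabbbbdaaacbcddc$b
  rot[2] = bacdaabbbbdaaacbcddc$ba
  rot[3] = acdaabbbbdaaacbcddc$bab
  rot[4] = cdaabbbbdaaacbcddc$baba
  rot[5] = daabbbbdaaacbcddc$babac
  rot[6] = aabbbbdaaacbcddc$babacd
  rot[7] = abbbbdaaacbcddc$babacda
  rot[8] = bbbbdaaacbcddc$babacdaa
  rot[9] = bbbdaaacbcddc$babacdaab
  rot[10] = bbdaaacbcddc$babacdaabb
  rot[11] = bdaaacbcddc$babacdaabbb
  rot[12] = daaacbcddc$babacdaabbbb
  rot[13] = aaacbcddc$babacdaabbbbd
  rot[14] = aacbcddc$babacdaabbbbda
  rot[15] = acbcddc$babacdaabbbbdaa
  rot[16] = cbcddc$babacdaabbbbdaaa
  rot[17] = bcddc$babacdaabbbbdaaac
  rot[18] = cddc$babacdaabbbbdaaacb
  rot[19] = ddc$babacdaabbbbdaaacbc
  rot[20] = dc$babacdaabbbbdaaacbcd
  rot[21] = c$babacdaabbbbdaaacbcdd
  rot[22] = $babacdaabbbbdaaacbcddc
Sorted (with $ < everything):
  sorted[0] = $babacdaabbbbdaaacbcddc  (last char: 'c')
  sorted[1] = aaacbcddc$babacdaabbbbd  (last char: 'd')
  sorted[2] = aabbbbdaaacbcddc$babacd  (last char: 'd')
  sorted[3] = aacbcddc$babacdaabbbbda  (last char: 'a')
  sorted[4] = abacdaabbbbdaaacbcddc$b  (last char: 'b')
  sorted[5] = abbbbdaaacbcddc$babacda  (last char: 'a')
  sorted[6] = acbcddc$babacdaabbbbdaa  (last char: 'a')
  sorted[7] = acdaabbbbdaaacbcddc$bab  (last char: 'b')
  sorted[8] = babacdaabbbbdaaacbcddc$  (last char: '$')
  sorted[9] = bacdaabbbbdaaacbcddc$ba  (last char: 'a')
  sorted[10] = bbbbdaaacbcddc$babacdaa  (last char: 'a')
  sorted[11] = bbbdaaacbcddc$babacdaab  (last char: 'b')
  sorted[12] = bbdaaacbcddc$babacdaabb  (last char: 'b')
  sorted[13] = bcddc$babacdaabbbbdaaac  (last char: 'c')
  sorted[14] = bdaaacbcddc$babacdaabbb  (last char: 'b')
  sorted[15] = c$babacdaabbbbdaaacbcdd  (last char: 'd')
  sorted[16] = cbcddc$babacdaabbbbdaaa  (last char: 'a')
  sorted[17] = cdaabbbbdaaacbcddc$baba  (last char: 'a')
  sorted[18] = cddc$babacdaabbbbdaaacb  (last char: 'b')
  sorted[19] = daaacbcddc$babacdaabbbb  (last char: 'b')
  sorted[20] = daabbbbdaaacbcddc$babac  (last char: 'c')
  sorted[21] = dc$babacdaabbbbdaaacbcd  (last char: 'd')
  sorted[22] = ddc$babacdaabbbbdaaacbc  (last char: 'c')
Last column: cddabaab$aabbcbdaabbcdc
Original string S is at sorted index 8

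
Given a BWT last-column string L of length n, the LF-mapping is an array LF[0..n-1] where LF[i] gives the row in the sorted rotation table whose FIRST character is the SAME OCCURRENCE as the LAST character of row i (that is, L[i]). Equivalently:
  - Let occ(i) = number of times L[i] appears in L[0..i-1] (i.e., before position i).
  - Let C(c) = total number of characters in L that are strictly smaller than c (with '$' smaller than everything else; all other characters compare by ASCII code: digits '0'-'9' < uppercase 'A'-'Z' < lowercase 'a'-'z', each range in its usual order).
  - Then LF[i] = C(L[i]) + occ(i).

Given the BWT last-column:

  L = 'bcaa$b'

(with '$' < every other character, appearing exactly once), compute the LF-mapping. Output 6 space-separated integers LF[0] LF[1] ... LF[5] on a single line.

Char counts: '$':1, 'a':2, 'b':2, 'c':1
C (first-col start): C('$')=0, C('a')=1, C('b')=3, C('c')=5
L[0]='b': occ=0, LF[0]=C('b')+0=3+0=3
L[1]='c': occ=0, LF[1]=C('c')+0=5+0=5
L[2]='a': occ=0, LF[2]=C('a')+0=1+0=1
L[3]='a': occ=1, LF[3]=C('a')+1=1+1=2
L[4]='$': occ=0, LF[4]=C('$')+0=0+0=0
L[5]='b': occ=1, LF[5]=C('b')+1=3+1=4

Answer: 3 5 1 2 0 4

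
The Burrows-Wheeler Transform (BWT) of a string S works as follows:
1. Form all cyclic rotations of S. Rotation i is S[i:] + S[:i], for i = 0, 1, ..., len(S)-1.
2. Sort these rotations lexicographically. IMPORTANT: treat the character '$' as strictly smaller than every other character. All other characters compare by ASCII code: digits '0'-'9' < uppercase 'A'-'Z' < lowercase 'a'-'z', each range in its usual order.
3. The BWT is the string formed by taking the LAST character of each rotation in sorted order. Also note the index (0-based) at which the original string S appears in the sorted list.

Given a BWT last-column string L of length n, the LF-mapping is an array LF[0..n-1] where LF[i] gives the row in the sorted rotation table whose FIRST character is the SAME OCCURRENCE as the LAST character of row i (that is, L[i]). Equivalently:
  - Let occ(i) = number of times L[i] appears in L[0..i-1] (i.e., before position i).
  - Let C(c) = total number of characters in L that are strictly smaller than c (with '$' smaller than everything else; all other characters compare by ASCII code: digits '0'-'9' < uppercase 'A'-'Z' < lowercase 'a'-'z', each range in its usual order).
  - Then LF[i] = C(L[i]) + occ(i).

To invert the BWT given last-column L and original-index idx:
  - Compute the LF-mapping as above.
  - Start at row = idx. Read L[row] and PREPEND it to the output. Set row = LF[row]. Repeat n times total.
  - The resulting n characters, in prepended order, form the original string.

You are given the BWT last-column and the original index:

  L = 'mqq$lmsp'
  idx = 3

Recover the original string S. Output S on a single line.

Answer: mqlpsqm$

Derivation:
LF mapping: 2 5 6 0 1 3 7 4
Walk LF starting at row 3, prepending L[row]:
  step 1: row=3, L[3]='$', prepend. Next row=LF[3]=0
  step 2: row=0, L[0]='m', prepend. Next row=LF[0]=2
  step 3: row=2, L[2]='q', prepend. Next row=LF[2]=6
  step 4: row=6, L[6]='s', prepend. Next row=LF[6]=7
  step 5: row=7, L[7]='p', prepend. Next row=LF[7]=4
  step 6: row=4, L[4]='l', prepend. Next row=LF[4]=1
  step 7: row=1, L[1]='q', prepend. Next row=LF[1]=5
  step 8: row=5, L[5]='m', prepend. Next row=LF[5]=3
Reversed output: mqlpsqm$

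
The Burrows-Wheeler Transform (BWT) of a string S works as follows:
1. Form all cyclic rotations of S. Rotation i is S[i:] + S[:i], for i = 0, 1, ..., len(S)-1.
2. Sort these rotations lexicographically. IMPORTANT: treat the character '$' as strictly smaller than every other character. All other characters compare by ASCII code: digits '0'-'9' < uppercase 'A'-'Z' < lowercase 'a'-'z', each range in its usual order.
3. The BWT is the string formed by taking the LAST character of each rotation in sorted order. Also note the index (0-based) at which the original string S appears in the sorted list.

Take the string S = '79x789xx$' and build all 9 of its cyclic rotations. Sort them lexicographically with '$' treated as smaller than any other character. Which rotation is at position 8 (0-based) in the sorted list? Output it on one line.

Answer: xx$79x789

Derivation:
All 9 rotations (rotation i = S[i:]+S[:i]):
  rot[0] = 79x789xx$
  rot[1] = 9x789xx$7
  rot[2] = x789xx$79
  rot[3] = 789xx$79x
  rot[4] = 89xx$79x7
  rot[5] = 9xx$79x78
  rot[6] = xx$79x789
  rot[7] = x$79x789x
  rot[8] = $79x789xx
Sorted (with $ < everything):
  sorted[0] = $79x789xx
  sorted[1] = 789xx$79x
  sorted[2] = 79x789xx$
  sorted[3] = 89xx$79x7
  sorted[4] = 9x789xx$7
  sorted[5] = 9xx$79x78
  sorted[6] = x$79x789x
  sorted[7] = x789xx$79
  sorted[8] = xx$79x789
sorted[8] = xx$79x789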